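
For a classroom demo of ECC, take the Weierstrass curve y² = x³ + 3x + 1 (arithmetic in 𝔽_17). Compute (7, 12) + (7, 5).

The two points share x = 7 and their y-coordinates satisfy 12 + 5 ≡ 0 (mod 17), so they are inverses. Their sum is O.

O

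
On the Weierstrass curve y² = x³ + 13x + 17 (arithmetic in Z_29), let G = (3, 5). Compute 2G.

(10, 25)

tangent at (3, 5): λ = (3·3² + 13)/(2·5) ≡ 11/10. 10⁻¹ ≡ 3 (mod 29) since 10·3 = 30 ≡ 1, so λ ≡ 11·3 ≡ 4.
  x = λ² - 3 - 3 = 16 - 6 ≡ 10; y = λ·(3 - 10) - 5 ≡ 25. → (10, 25)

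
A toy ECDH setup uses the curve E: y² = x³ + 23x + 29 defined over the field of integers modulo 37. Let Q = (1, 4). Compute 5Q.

(20, 33)

Double-and-add on 5 = (101)₂. Start with Q = (1, 4) for the leading 1-bit.
double: tangent at (1, 4): λ = (3·1² + 23)/(2·4) ≡ 26/8. 8⁻¹ ≡ 14 (mod 37) since 8·14 = 112 ≡ 1, so λ ≡ 26·14 ≡ 31.
  x = λ² - 1 - 1 = 961 - 2 ≡ 34; y = λ·(1 - 34) - 4 ≡ 9. → (34, 9)
double: tangent at (34, 9): λ = (3·34² + 23)/(2·9) ≡ 13/18. 18⁻¹ ≡ 35 (mod 37), so λ ≡ 13·35 ≡ 11.
  x = λ² - 34 - 34 = 121 - 68 ≡ 16; y = λ·(34 - 16) - 9 ≡ 4. → (16, 4)
add Q: (16, 4) + (1, 4). λ = (4 - 4)/(1 - 16) ≡ 0/22 mod 37. 22⁻¹ ≡ 32 (mod 37), so λ ≡ 0.
  x = λ² - 16 - 1 = 0 - 17 ≡ 20; y = λ·(16 - 20) - 4 ≡ 33. → (20, 33)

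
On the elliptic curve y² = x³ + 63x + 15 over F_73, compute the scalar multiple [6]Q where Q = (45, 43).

Repeated addition: build up to 6Q.
2Q: tangent at (45, 43): λ = (3·45² + 63)/(2·43) ≡ 6/13. 13⁻¹ ≡ 45 (mod 73), so λ ≡ 6·45 ≡ 51.
  x = λ² - 45 - 45 = 2601 - 90 ≡ 29; y = λ·(45 - 29) - 43 ≡ 43. → (29, 43)
3Q: (29, 43) + (45, 43). λ = (43 - 43)/(45 - 29) ≡ 0/16 mod 73. 16⁻¹ ≡ 32 (mod 73), so λ ≡ 0.
  x = λ² - 29 - 45 = 0 - 74 ≡ 72; y = λ·(29 - 72) - 43 ≡ 30. → (72, 30)
4Q: (72, 30) + (45, 43). λ = (43 - 30)/(45 - 72) ≡ 13/46 mod 73. 46⁻¹ ≡ 27 (mod 73), so λ ≡ 59.
  x = λ² - 72 - 45 = 3481 - 117 ≡ 6; y = λ·(72 - 6) - 30 ≡ 68. → (6, 68)
5Q: (6, 68) + (45, 43). λ = (43 - 68)/(45 - 6) ≡ 48/39 mod 73. 39⁻¹ ≡ 15 (mod 73), so λ ≡ 63.
  x = λ² - 6 - 45 = 3969 - 51 ≡ 49; y = λ·(6 - 49) - 68 ≡ 70. → (49, 70)
6Q: (49, 70) + (45, 43). λ = (43 - 70)/(45 - 49) ≡ 46/69 mod 73. 69⁻¹ ≡ 18 (mod 73) since 69·18 = 1242 ≡ 1, so λ ≡ 25.
  x = λ² - 49 - 45 = 625 - 94 ≡ 20; y = λ·(49 - 20) - 70 ≡ 71. → (20, 71)

(20, 71)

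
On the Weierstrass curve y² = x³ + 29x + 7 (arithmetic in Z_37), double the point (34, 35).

(17, 23)

tangent at (34, 35): λ = (3·34² + 29)/(2·35) ≡ 19/33. 33⁻¹ ≡ 9 (mod 37), so λ ≡ 19·9 ≡ 23.
  x = λ² - 34 - 34 = 529 - 68 ≡ 17; y = λ·(34 - 17) - 35 ≡ 23. → (17, 23)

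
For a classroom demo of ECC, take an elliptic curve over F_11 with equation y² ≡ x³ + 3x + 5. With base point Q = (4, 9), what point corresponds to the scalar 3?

O

Repeated addition: build up to 3Q.
2Q: tangent at (4, 9): λ = (3·4² + 3)/(2·9) ≡ 7/7. 7⁻¹ ≡ 8 (mod 11) since 7·8 = 56 ≡ 1, so λ ≡ 7·8 ≡ 1.
  x = λ² - 4 - 4 = 1 - 8 ≡ 4; y = λ·(4 - 4) - 9 ≡ 2. → (4, 2)
3Q: (4, 2) + (4, 9): same x and y₁ ≡ -y₂, so the sum is O.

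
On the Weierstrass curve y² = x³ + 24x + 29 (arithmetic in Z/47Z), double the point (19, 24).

(27, 3)

tangent at (19, 24): λ = (3·19² + 24)/(2·24) ≡ 26/1. 1⁻¹ ≡ 1 (mod 47) since 1·1 = 1 ≡ 1, so λ ≡ 26·1 ≡ 26.
  x = λ² - 19 - 19 = 676 - 38 ≡ 27; y = λ·(19 - 27) - 24 ≡ 3. → (27, 3)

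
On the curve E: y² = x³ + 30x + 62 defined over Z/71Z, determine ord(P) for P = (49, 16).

2P: tangent at (49, 16): λ = (3·49² + 30)/(2·16) ≡ 62/32. 32⁻¹ ≡ 20 (mod 71), so λ ≡ 62·20 ≡ 33.
  x = λ² - 49 - 49 = 1089 - 98 ≡ 68; y = λ·(49 - 68) - 16 ≡ 67. → (68, 67)
3P: (68, 67) + (49, 16). λ = (16 - 67)/(49 - 68) ≡ 20/52 mod 71. 52⁻¹ ≡ 56 (mod 71), so λ ≡ 55.
  x = λ² - 68 - 49 = 3025 - 117 ≡ 68; y = λ·(68 - 68) - 67 ≡ 4. → (68, 4)
4P: (68, 4) + (49, 16). λ = (16 - 4)/(49 - 68) ≡ 12/52 mod 71. 52⁻¹ ≡ 56 (mod 71), so λ ≡ 33.
  x = λ² - 68 - 49 = 1089 - 117 ≡ 49; y = λ·(68 - 49) - 4 ≡ 55. → (49, 55)
5P: (49, 55) + (49, 16): same x and y₁ ≡ -y₂, so the sum is 𝒪.
5P = 𝒪, so the order is 5.

5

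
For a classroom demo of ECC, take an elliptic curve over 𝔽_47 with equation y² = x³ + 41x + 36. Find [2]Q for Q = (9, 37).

(37, 41)

tangent at (9, 37): λ = (3·9² + 41)/(2·37) ≡ 2/27. 27⁻¹ ≡ 7 (mod 47) since 27·7 = 189 ≡ 1, so λ ≡ 2·7 ≡ 14.
  x = λ² - 9 - 9 = 196 - 18 ≡ 37; y = λ·(9 - 37) - 37 ≡ 41. → (37, 41)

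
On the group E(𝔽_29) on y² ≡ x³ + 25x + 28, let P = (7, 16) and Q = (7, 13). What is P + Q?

O

The two points share x = 7 and their y-coordinates satisfy 16 + 13 ≡ 0 (mod 29), so they are inverses. Their sum is O.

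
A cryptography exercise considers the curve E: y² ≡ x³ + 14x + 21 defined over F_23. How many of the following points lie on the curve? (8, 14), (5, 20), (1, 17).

(8, 14): 14² ≡ 12, rhs ≡ 1 → off.
(5, 20): 20² ≡ 9, rhs ≡ 9 → on.
(1, 17): 17² ≡ 13, rhs ≡ 13 → on.

2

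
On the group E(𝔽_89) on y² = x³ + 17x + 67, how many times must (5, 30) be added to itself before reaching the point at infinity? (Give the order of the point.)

11

2P: tangent at (5, 30): λ = (3·5² + 17)/(2·30) ≡ 3/60. 60⁻¹ ≡ 46 (mod 89) since 60·46 = 2760 ≡ 1, so λ ≡ 3·46 ≡ 49.
  x = λ² - 5 - 5 = 2401 - 10 ≡ 77; y = λ·(5 - 77) - 30 ≡ 2. → (77, 2)
3P: (77, 2) + (5, 30). λ = (30 - 2)/(5 - 77) ≡ 28/17 mod 89. 17⁻¹ ≡ 21 (mod 89), so λ ≡ 54.
  x = λ² - 77 - 5 = 2916 - 82 ≡ 75; y = λ·(77 - 75) - 2 ≡ 17. → (75, 17)
4P: (75, 17) + (5, 30). λ = (30 - 17)/(5 - 75) ≡ 13/19 mod 89. 19⁻¹ ≡ 75 (mod 89), so λ ≡ 85.
  x = λ² - 75 - 5 = 7225 - 80 ≡ 25; y = λ·(75 - 25) - 17 ≡ 50. → (25, 50)
5P: (25, 50) + (5, 30). λ = (30 - 50)/(5 - 25) ≡ 69/69 mod 89. 69⁻¹ ≡ 40 (mod 89), so λ ≡ 1.
  x = λ² - 25 - 5 = 1 - 30 ≡ 60; y = λ·(25 - 60) - 50 ≡ 4. → (60, 4)
6P: (60, 4) + (5, 30). λ = (30 - 4)/(5 - 60) ≡ 26/34 mod 89. 34⁻¹ ≡ 55 (mod 89), so λ ≡ 6.
  x = λ² - 60 - 5 = 36 - 65 ≡ 60; y = λ·(60 - 60) - 4 ≡ 85. → (60, 85)
7P: (60, 85) + (5, 30). λ = (30 - 85)/(5 - 60) ≡ 34/34 mod 89. 34⁻¹ ≡ 55 (mod 89) since 34·55 = 1870 ≡ 1, so λ ≡ 1.
  x = λ² - 60 - 5 = 1 - 65 ≡ 25; y = λ·(60 - 25) - 85 ≡ 39. → (25, 39)
8P: (25, 39) + (5, 30). λ = (30 - 39)/(5 - 25) ≡ 80/69 mod 89. 69⁻¹ ≡ 40 (mod 89) since 69·40 = 2760 ≡ 1, so λ ≡ 85.
  x = λ² - 25 - 5 = 7225 - 30 ≡ 75; y = λ·(25 - 75) - 39 ≡ 72. → (75, 72)
9P: (75, 72) + (5, 30). λ = (30 - 72)/(5 - 75) ≡ 47/19 mod 89. 19⁻¹ ≡ 75 (mod 89), so λ ≡ 54.
  x = λ² - 75 - 5 = 2916 - 80 ≡ 77; y = λ·(75 - 77) - 72 ≡ 87. → (77, 87)
10P: (77, 87) + (5, 30). λ = (30 - 87)/(5 - 77) ≡ 32/17 mod 89. 17⁻¹ ≡ 21 (mod 89), so λ ≡ 49.
  x = λ² - 77 - 5 = 2401 - 82 ≡ 5; y = λ·(77 - 5) - 87 ≡ 59. → (5, 59)
11P: (5, 59) + (5, 30): same x and y₁ ≡ -y₂, so the sum is the point at infinity.
11P = the point at infinity, so the order is 11.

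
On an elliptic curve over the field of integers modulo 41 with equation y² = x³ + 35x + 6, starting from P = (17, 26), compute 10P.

(31, 38)

Double-and-add on 10 = (1010)₂. Start with P = (17, 26) for the leading 1-bit.
double: tangent at (17, 26): λ = (3·17² + 35)/(2·26) ≡ 0/11. 11⁻¹ ≡ 15 (mod 41) since 11·15 = 165 ≡ 1, so λ ≡ 0·15 ≡ 0.
  x = λ² - 17 - 17 = 0 - 34 ≡ 7; y = λ·(17 - 7) - 26 ≡ 15. → (7, 15)
double: tangent at (7, 15): λ = (3·7² + 35)/(2·15) ≡ 18/30. 30⁻¹ ≡ 26 (mod 41), so λ ≡ 18·26 ≡ 17.
  x = λ² - 7 - 7 = 289 - 14 ≡ 29; y = λ·(7 - 29) - 15 ≡ 21. → (29, 21)
add P: (29, 21) + (17, 26). λ = (26 - 21)/(17 - 29) ≡ 5/29 mod 41. 29⁻¹ ≡ 17 (mod 41), so λ ≡ 3.
  x = λ² - 29 - 17 = 9 - 46 ≡ 4; y = λ·(29 - 4) - 21 ≡ 13. → (4, 13)
double: tangent at (4, 13): λ = (3·4² + 35)/(2·13) ≡ 1/26. 26⁻¹ ≡ 30 (mod 41) since 26·30 = 780 ≡ 1, so λ ≡ 1·30 ≡ 30.
  x = λ² - 4 - 4 = 900 - 8 ≡ 31; y = λ·(4 - 31) - 13 ≡ 38. → (31, 38)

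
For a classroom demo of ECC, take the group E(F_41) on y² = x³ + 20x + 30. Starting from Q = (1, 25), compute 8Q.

Double-and-add on 8 = (1000)₂. Start with Q = (1, 25) for the leading 1-bit.
double: tangent at (1, 25): λ = (3·1² + 20)/(2·25) ≡ 23/9. 9⁻¹ ≡ 32 (mod 41), so λ ≡ 23·32 ≡ 39.
  x = λ² - 1 - 1 = 1521 - 2 ≡ 2; y = λ·(1 - 2) - 25 ≡ 18. → (2, 18)
double: tangent at (2, 18): λ = (3·2² + 20)/(2·18) ≡ 32/36. 36⁻¹ ≡ 8 (mod 41), so λ ≡ 32·8 ≡ 10.
  x = λ² - 2 - 2 = 100 - 4 ≡ 14; y = λ·(2 - 14) - 18 ≡ 26. → (14, 26)
double: tangent at (14, 26): λ = (3·14² + 20)/(2·26) ≡ 34/11. 11⁻¹ ≡ 15 (mod 41), so λ ≡ 34·15 ≡ 18.
  x = λ² - 14 - 14 = 324 - 28 ≡ 9; y = λ·(14 - 9) - 26 ≡ 23. → (9, 23)

(9, 23)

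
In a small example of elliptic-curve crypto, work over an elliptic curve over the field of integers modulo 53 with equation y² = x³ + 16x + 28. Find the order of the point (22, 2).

12

2P: tangent at (22, 2): λ = (3·22² + 16)/(2·2) ≡ 37/4. 4⁻¹ ≡ 40 (mod 53) since 4·40 = 160 ≡ 1, so λ ≡ 37·40 ≡ 49.
  x = λ² - 22 - 22 = 2401 - 44 ≡ 25; y = λ·(22 - 25) - 2 ≡ 10. → (25, 10)
3P: (25, 10) + (22, 2). λ = (2 - 10)/(22 - 25) ≡ 45/50 mod 53. 50⁻¹ ≡ 35 (mod 53) since 50·35 = 1750 ≡ 1, so λ ≡ 38.
  x = λ² - 25 - 22 = 1444 - 47 ≡ 19; y = λ·(25 - 19) - 10 ≡ 6. → (19, 6)
4P: (19, 6) + (22, 2). λ = (2 - 6)/(22 - 19) ≡ 49/3 mod 53. 3⁻¹ ≡ 18 (mod 53), so λ ≡ 34.
  x = λ² - 19 - 22 = 1156 - 41 ≡ 2; y = λ·(19 - 2) - 6 ≡ 42. → (2, 42)
5P: (2, 42) + (22, 2). λ = (2 - 42)/(22 - 2) ≡ 13/20 mod 53. 20⁻¹ ≡ 8 (mod 53) since 20·8 = 160 ≡ 1, so λ ≡ 51.
  x = λ² - 2 - 22 = 2601 - 24 ≡ 33; y = λ·(2 - 33) - 42 ≡ 20. → (33, 20)
6P: (33, 20) + (22, 2). λ = (2 - 20)/(22 - 33) ≡ 35/42 mod 53. 42⁻¹ ≡ 24 (mod 53), so λ ≡ 45.
  x = λ² - 33 - 22 = 2025 - 55 ≡ 9; y = λ·(33 - 9) - 20 ≡ 0. → (9, 0)
7P: (9, 0) + (22, 2). λ = (2 - 0)/(22 - 9) ≡ 2/13 mod 53. 13⁻¹ ≡ 49 (mod 53), so λ ≡ 45.
  x = λ² - 9 - 22 = 2025 - 31 ≡ 33; y = λ·(9 - 33) - 0 ≡ 33. → (33, 33)
8P: (33, 33) + (22, 2). λ = (2 - 33)/(22 - 33) ≡ 22/42 mod 53. 42⁻¹ ≡ 24 (mod 53), so λ ≡ 51.
  x = λ² - 33 - 22 = 2601 - 55 ≡ 2; y = λ·(33 - 2) - 33 ≡ 11. → (2, 11)
9P: (2, 11) + (22, 2). λ = (2 - 11)/(22 - 2) ≡ 44/20 mod 53. 20⁻¹ ≡ 8 (mod 53), so λ ≡ 34.
  x = λ² - 2 - 22 = 1156 - 24 ≡ 19; y = λ·(2 - 19) - 11 ≡ 47. → (19, 47)
10P: (19, 47) + (22, 2). λ = (2 - 47)/(22 - 19) ≡ 8/3 mod 53. 3⁻¹ ≡ 18 (mod 53) since 3·18 = 54 ≡ 1, so λ ≡ 38.
  x = λ² - 19 - 22 = 1444 - 41 ≡ 25; y = λ·(19 - 25) - 47 ≡ 43. → (25, 43)
11P: (25, 43) + (22, 2). λ = (2 - 43)/(22 - 25) ≡ 12/50 mod 53. 50⁻¹ ≡ 35 (mod 53), so λ ≡ 49.
  x = λ² - 25 - 22 = 2401 - 47 ≡ 22; y = λ·(25 - 22) - 43 ≡ 51. → (22, 51)
12P: (22, 51) + (22, 2): same x and y₁ ≡ -y₂, so the sum is O.
12P = O, so the order is 12.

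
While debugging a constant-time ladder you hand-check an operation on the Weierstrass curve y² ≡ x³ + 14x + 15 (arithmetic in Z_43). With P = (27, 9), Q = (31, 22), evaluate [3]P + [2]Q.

First 3P:
Repeated addition: build up to 3P.
2P: tangent at (27, 9): λ = (3·27² + 14)/(2·9) ≡ 8/18. 18⁻¹ ≡ 12 (mod 43) since 18·12 = 216 ≡ 1, so λ ≡ 8·12 ≡ 10.
  x = λ² - 27 - 27 = 100 - 54 ≡ 3; y = λ·(27 - 3) - 9 ≡ 16. → (3, 16)
3P: (3, 16) + (27, 9). λ = (9 - 16)/(27 - 3) ≡ 36/24 mod 43. 24⁻¹ ≡ 9 (mod 43), so λ ≡ 23.
  x = λ² - 3 - 27 = 529 - 30 ≡ 26; y = λ·(3 - 26) - 16 ≡ 14. → (26, 14)
3P = (26, 14).
Next 2Q:
Repeated addition: build up to 2Q.
2Q: tangent at (31, 22): λ = (3·31² + 14)/(2·22) ≡ 16/1. 1⁻¹ ≡ 1 (mod 43) since 1·1 = 1 ≡ 1, so λ ≡ 16·1 ≡ 16.
  x = λ² - 31 - 31 = 256 - 62 ≡ 22; y = λ·(31 - 22) - 22 ≡ 36. → (22, 36)
2Q = (22, 36).
Finally 3P + 2Q:
(26, 14) + (22, 36). λ = (36 - 14)/(22 - 26) ≡ 22/39 mod 43. 39⁻¹ ≡ 32 (mod 43), so λ ≡ 16.
  x = λ² - 26 - 22 = 256 - 48 ≡ 36; y = λ·(26 - 36) - 14 ≡ 41. → (36, 41)

(36, 41)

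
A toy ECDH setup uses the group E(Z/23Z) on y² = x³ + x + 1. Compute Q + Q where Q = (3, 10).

(7, 12)

tangent at (3, 10): λ = (3·3² + 1)/(2·10) ≡ 5/20. 20⁻¹ ≡ 15 (mod 23), so λ ≡ 5·15 ≡ 6.
  x = λ² - 3 - 3 = 36 - 6 ≡ 7; y = λ·(3 - 7) - 10 ≡ 12. → (7, 12)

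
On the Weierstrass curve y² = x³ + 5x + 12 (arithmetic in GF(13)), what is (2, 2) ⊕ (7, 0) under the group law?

(2, 2) + (7, 0). λ = (0 - 2)/(7 - 2) ≡ 11/5 mod 13. 5⁻¹ ≡ 8 (mod 13), so λ ≡ 10.
  x = λ² - 2 - 7 = 100 - 9 ≡ 0; y = λ·(2 - 0) - 2 ≡ 5. → (0, 5)

(0, 5)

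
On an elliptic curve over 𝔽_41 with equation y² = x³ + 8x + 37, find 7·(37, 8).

Write P = (37, 8).
Double-and-add on 7 = (111)₂. Start with P = (37, 8) for the leading 1-bit.
double: tangent at (37, 8): λ = (3·37² + 8)/(2·8) ≡ 15/16. 16⁻¹ ≡ 18 (mod 41), so λ ≡ 15·18 ≡ 24.
  x = λ² - 37 - 37 = 576 - 74 ≡ 10; y = λ·(37 - 10) - 8 ≡ 25. → (10, 25)
add P: (10, 25) + (37, 8). λ = (8 - 25)/(37 - 10) ≡ 24/27 mod 41. 27⁻¹ ≡ 38 (mod 41), so λ ≡ 10.
  x = λ² - 10 - 37 = 100 - 47 ≡ 12; y = λ·(10 - 12) - 25 ≡ 37. → (12, 37)
double: tangent at (12, 37): λ = (3·12² + 8)/(2·37) ≡ 30/33. 33⁻¹ ≡ 5 (mod 41) since 33·5 = 165 ≡ 1, so λ ≡ 30·5 ≡ 27.
  x = λ² - 12 - 12 = 729 - 24 ≡ 8; y = λ·(12 - 8) - 37 ≡ 30. → (8, 30)
add P: (8, 30) + (37, 8). λ = (8 - 30)/(37 - 8) ≡ 19/29 mod 41. 29⁻¹ ≡ 17 (mod 41) since 29·17 = 493 ≡ 1, so λ ≡ 36.
  x = λ² - 8 - 37 = 1296 - 45 ≡ 21; y = λ·(8 - 21) - 30 ≡ 35. → (21, 35)

(21, 35)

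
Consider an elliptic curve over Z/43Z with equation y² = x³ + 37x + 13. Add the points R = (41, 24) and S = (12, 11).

(41, 24) + (12, 11). λ = (11 - 24)/(12 - 41) ≡ 30/14 mod 43. 14⁻¹ ≡ 40 (mod 43) since 14·40 = 560 ≡ 1, so λ ≡ 39.
  x = λ² - 41 - 12 = 1521 - 53 ≡ 6; y = λ·(41 - 6) - 24 ≡ 8. → (6, 8)

(6, 8)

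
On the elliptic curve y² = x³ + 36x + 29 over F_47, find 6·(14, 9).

(43, 44)

Write Q = (14, 9).
Repeated addition: build up to 6Q.
2Q: tangent at (14, 9): λ = (3·14² + 36)/(2·9) ≡ 13/18. 18⁻¹ ≡ 34 (mod 47), so λ ≡ 13·34 ≡ 19.
  x = λ² - 14 - 14 = 361 - 28 ≡ 4; y = λ·(14 - 4) - 9 ≡ 40. → (4, 40)
3Q: (4, 40) + (14, 9). λ = (9 - 40)/(14 - 4) ≡ 16/10 mod 47. 10⁻¹ ≡ 33 (mod 47), so λ ≡ 11.
  x = λ² - 4 - 14 = 121 - 18 ≡ 9; y = λ·(4 - 9) - 40 ≡ 46. → (9, 46)
4Q: (9, 46) + (14, 9). λ = (9 - 46)/(14 - 9) ≡ 10/5 mod 47. 5⁻¹ ≡ 19 (mod 47) since 5·19 = 95 ≡ 1, so λ ≡ 2.
  x = λ² - 9 - 14 = 4 - 23 ≡ 28; y = λ·(9 - 28) - 46 ≡ 10. → (28, 10)
5Q: (28, 10) + (14, 9). λ = (9 - 10)/(14 - 28) ≡ 46/33 mod 47. 33⁻¹ ≡ 10 (mod 47), so λ ≡ 37.
  x = λ² - 28 - 14 = 1369 - 42 ≡ 11; y = λ·(28 - 11) - 10 ≡ 8. → (11, 8)
6Q: (11, 8) + (14, 9). λ = (9 - 8)/(14 - 11) ≡ 1/3 mod 47. 3⁻¹ ≡ 16 (mod 47), so λ ≡ 16.
  x = λ² - 11 - 14 = 256 - 25 ≡ 43; y = λ·(11 - 43) - 8 ≡ 44. → (43, 44)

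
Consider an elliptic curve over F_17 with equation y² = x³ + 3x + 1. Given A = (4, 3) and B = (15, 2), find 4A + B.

(9, 3)

First 4A:
Double-and-add on 4 = (100)₂. Start with A = (4, 3) for the leading 1-bit.
double: tangent at (4, 3): λ = (3·4² + 3)/(2·3) ≡ 0/6. 6⁻¹ ≡ 3 (mod 17), so λ ≡ 0·3 ≡ 0.
  x = λ² - 4 - 4 = 0 - 8 ≡ 9; y = λ·(4 - 9) - 3 ≡ 14. → (9, 14)
double: tangent at (9, 14): λ = (3·9² + 3)/(2·14) ≡ 8/11. 11⁻¹ ≡ 14 (mod 17), so λ ≡ 8·14 ≡ 10.
  x = λ² - 9 - 9 = 100 - 18 ≡ 14; y = λ·(9 - 14) - 14 ≡ 4. → (14, 4)
4A = (14, 4).
Finally 4A + B:
(14, 4) + (15, 2). λ = (2 - 4)/(15 - 14) ≡ 15/1 mod 17. 1⁻¹ ≡ 1 (mod 17), so λ ≡ 15.
  x = λ² - 14 - 15 = 225 - 29 ≡ 9; y = λ·(14 - 9) - 4 ≡ 3. → (9, 3)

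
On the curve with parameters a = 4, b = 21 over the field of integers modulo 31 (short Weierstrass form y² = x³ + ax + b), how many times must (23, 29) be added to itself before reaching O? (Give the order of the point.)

2P: tangent at (23, 29): λ = (3·23² + 4)/(2·29) ≡ 10/27. 27⁻¹ ≡ 23 (mod 31) since 27·23 = 621 ≡ 1, so λ ≡ 10·23 ≡ 13.
  x = λ² - 23 - 23 = 169 - 46 ≡ 30; y = λ·(23 - 30) - 29 ≡ 4. → (30, 4)
3P: (30, 4) + (23, 29). λ = (29 - 4)/(23 - 30) ≡ 25/24 mod 31. 24⁻¹ ≡ 22 (mod 31) since 24·22 = 528 ≡ 1, so λ ≡ 23.
  x = λ² - 30 - 23 = 529 - 53 ≡ 11; y = λ·(30 - 11) - 4 ≡ 30. → (11, 30)
4P: (11, 30) + (23, 29). λ = (29 - 30)/(23 - 11) ≡ 30/12 mod 31. 12⁻¹ ≡ 13 (mod 31), so λ ≡ 18.
  x = λ² - 11 - 23 = 324 - 34 ≡ 11; y = λ·(11 - 11) - 30 ≡ 1. → (11, 1)
5P: (11, 1) + (23, 29). λ = (29 - 1)/(23 - 11) ≡ 28/12 mod 31. 12⁻¹ ≡ 13 (mod 31), so λ ≡ 23.
  x = λ² - 11 - 23 = 529 - 34 ≡ 30; y = λ·(11 - 30) - 1 ≡ 27. → (30, 27)
6P: (30, 27) + (23, 29). λ = (29 - 27)/(23 - 30) ≡ 2/24 mod 31. 24⁻¹ ≡ 22 (mod 31), so λ ≡ 13.
  x = λ² - 30 - 23 = 169 - 53 ≡ 23; y = λ·(30 - 23) - 27 ≡ 2. → (23, 2)
7P: (23, 2) + (23, 29): same x and y₁ ≡ -y₂, so the sum is O.
7P = O, so the order is 7.

7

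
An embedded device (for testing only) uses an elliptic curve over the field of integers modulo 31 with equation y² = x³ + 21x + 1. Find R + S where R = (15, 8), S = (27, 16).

(17, 1)

(15, 8) + (27, 16). λ = (16 - 8)/(27 - 15) ≡ 8/12 mod 31. 12⁻¹ ≡ 13 (mod 31) since 12·13 = 156 ≡ 1, so λ ≡ 11.
  x = λ² - 15 - 27 = 121 - 42 ≡ 17; y = λ·(15 - 17) - 8 ≡ 1. → (17, 1)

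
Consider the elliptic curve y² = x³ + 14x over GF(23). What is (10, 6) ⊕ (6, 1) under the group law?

(10, 17)

(10, 6) + (6, 1). λ = (1 - 6)/(6 - 10) ≡ 18/19 mod 23. 19⁻¹ ≡ 17 (mod 23) since 19·17 = 323 ≡ 1, so λ ≡ 7.
  x = λ² - 10 - 6 = 49 - 16 ≡ 10; y = λ·(10 - 10) - 6 ≡ 17. → (10, 17)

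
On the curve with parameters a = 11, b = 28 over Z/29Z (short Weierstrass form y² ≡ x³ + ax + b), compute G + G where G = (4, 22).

(25, 23)

tangent at (4, 22): λ = (3·4² + 11)/(2·22) ≡ 1/15. 15⁻¹ ≡ 2 (mod 29) since 15·2 = 30 ≡ 1, so λ ≡ 1·2 ≡ 2.
  x = λ² - 4 - 4 = 4 - 8 ≡ 25; y = λ·(4 - 25) - 22 ≡ 23. → (25, 23)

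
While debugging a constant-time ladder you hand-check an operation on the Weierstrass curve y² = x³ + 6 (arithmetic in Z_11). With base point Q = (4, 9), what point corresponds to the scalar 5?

Repeated addition: build up to 5Q.
2Q: tangent at (4, 9): λ = (3·4² + 0)/(2·9) ≡ 4/7. 7⁻¹ ≡ 8 (mod 11) since 7·8 = 56 ≡ 1, so λ ≡ 4·8 ≡ 10.
  x = λ² - 4 - 4 = 100 - 8 ≡ 4; y = λ·(4 - 4) - 9 ≡ 2. → (4, 2)
3Q: (4, 2) + (4, 9): same x and y₁ ≡ -y₂, so the sum is 𝒪.
4Q: 𝒪 + (4, 9) = (4, 9) (identity).
5Q: tangent at (4, 9): λ = (3·4² + 0)/(2·9) ≡ 4/7. 7⁻¹ ≡ 8 (mod 11) since 7·8 = 56 ≡ 1, so λ ≡ 4·8 ≡ 10.
  x = λ² - 4 - 4 = 100 - 8 ≡ 4; y = λ·(4 - 4) - 9 ≡ 2. → (4, 2)

(4, 2)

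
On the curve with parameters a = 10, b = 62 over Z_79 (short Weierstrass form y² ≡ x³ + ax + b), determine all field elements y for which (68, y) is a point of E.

none

x³ + 10x + 62 = 315174 ≡ 43 (mod 79).
43 is a non-residue mod 79; no y exists.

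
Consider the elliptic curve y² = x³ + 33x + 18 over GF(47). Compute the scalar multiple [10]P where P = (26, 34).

Repeated addition: build up to 10P.
2P: tangent at (26, 34): λ = (3·26² + 33)/(2·34) ≡ 40/21. 21⁻¹ ≡ 9 (mod 47), so λ ≡ 40·9 ≡ 31.
  x = λ² - 26 - 26 = 961 - 52 ≡ 16; y = λ·(26 - 16) - 34 ≡ 41. → (16, 41)
3P: (16, 41) + (26, 34). λ = (34 - 41)/(26 - 16) ≡ 40/10 mod 47. 10⁻¹ ≡ 33 (mod 47), so λ ≡ 4.
  x = λ² - 16 - 26 = 16 - 42 ≡ 21; y = λ·(16 - 21) - 41 ≡ 33. → (21, 33)
4P: (21, 33) + (26, 34). λ = (34 - 33)/(26 - 21) ≡ 1/5 mod 47. 5⁻¹ ≡ 19 (mod 47) since 5·19 = 95 ≡ 1, so λ ≡ 19.
  x = λ² - 21 - 26 = 361 - 47 ≡ 32; y = λ·(21 - 32) - 33 ≡ 40. → (32, 40)
5P: (32, 40) + (26, 34). λ = (34 - 40)/(26 - 32) ≡ 41/41 mod 47. 41⁻¹ ≡ 39 (mod 47) since 41·39 = 1599 ≡ 1, so λ ≡ 1.
  x = λ² - 32 - 26 = 1 - 58 ≡ 37; y = λ·(32 - 37) - 40 ≡ 2. → (37, 2)
6P: (37, 2) + (26, 34). λ = (34 - 2)/(26 - 37) ≡ 32/36 mod 47. 36⁻¹ ≡ 17 (mod 47), so λ ≡ 27.
  x = λ² - 37 - 26 = 729 - 63 ≡ 8; y = λ·(37 - 8) - 2 ≡ 29. → (8, 29)
7P: (8, 29) + (26, 34). λ = (34 - 29)/(26 - 8) ≡ 5/18 mod 47. 18⁻¹ ≡ 34 (mod 47), so λ ≡ 29.
  x = λ² - 8 - 26 = 841 - 34 ≡ 8; y = λ·(8 - 8) - 29 ≡ 18. → (8, 18)
8P: (8, 18) + (26, 34). λ = (34 - 18)/(26 - 8) ≡ 16/18 mod 47. 18⁻¹ ≡ 34 (mod 47), so λ ≡ 27.
  x = λ² - 8 - 26 = 729 - 34 ≡ 37; y = λ·(8 - 37) - 18 ≡ 45. → (37, 45)
9P: (37, 45) + (26, 34). λ = (34 - 45)/(26 - 37) ≡ 36/36 mod 47. 36⁻¹ ≡ 17 (mod 47) since 36·17 = 612 ≡ 1, so λ ≡ 1.
  x = λ² - 37 - 26 = 1 - 63 ≡ 32; y = λ·(37 - 32) - 45 ≡ 7. → (32, 7)
10P: (32, 7) + (26, 34). λ = (34 - 7)/(26 - 32) ≡ 27/41 mod 47. 41⁻¹ ≡ 39 (mod 47) since 41·39 = 1599 ≡ 1, so λ ≡ 19.
  x = λ² - 32 - 26 = 361 - 58 ≡ 21; y = λ·(32 - 21) - 7 ≡ 14. → (21, 14)

(21, 14)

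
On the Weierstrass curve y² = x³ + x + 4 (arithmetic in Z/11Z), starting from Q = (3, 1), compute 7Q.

Repeated addition: build up to 7Q.
2Q: tangent at (3, 1): λ = (3·3² + 1)/(2·1) ≡ 6/2. 2⁻¹ ≡ 6 (mod 11), so λ ≡ 6·6 ≡ 3.
  x = λ² - 3 - 3 = 9 - 6 ≡ 3; y = λ·(3 - 3) - 1 ≡ 10. → (3, 10)
3Q: (3, 10) + (3, 1): same x and y₁ ≡ -y₂, so the sum is ∞.
4Q: ∞ + (3, 1) = (3, 1) (identity).
5Q: tangent at (3, 1): λ = (3·3² + 1)/(2·1) ≡ 6/2. 2⁻¹ ≡ 6 (mod 11) since 2·6 = 12 ≡ 1, so λ ≡ 6·6 ≡ 3.
  x = λ² - 3 - 3 = 9 - 6 ≡ 3; y = λ·(3 - 3) - 1 ≡ 10. → (3, 10)
6Q: (3, 10) + (3, 1): same x and y₁ ≡ -y₂, so the sum is ∞.
7Q: ∞ + (3, 1) = (3, 1) (identity).

(3, 1)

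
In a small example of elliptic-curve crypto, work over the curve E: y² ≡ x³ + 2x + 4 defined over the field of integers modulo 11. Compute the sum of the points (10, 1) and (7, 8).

(8, 9)

(10, 1) + (7, 8). λ = (8 - 1)/(7 - 10) ≡ 7/8 mod 11. 8⁻¹ ≡ 7 (mod 11) since 8·7 = 56 ≡ 1, so λ ≡ 5.
  x = λ² - 10 - 7 = 25 - 17 ≡ 8; y = λ·(10 - 8) - 1 ≡ 9. → (8, 9)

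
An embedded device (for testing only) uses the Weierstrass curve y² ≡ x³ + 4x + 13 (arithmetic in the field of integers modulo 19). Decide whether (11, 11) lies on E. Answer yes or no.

y² = 11² ≡ 7; x³ + 4x + 13 = 1388 ≡ 1 (mod 19). 7 ≠ 1.

no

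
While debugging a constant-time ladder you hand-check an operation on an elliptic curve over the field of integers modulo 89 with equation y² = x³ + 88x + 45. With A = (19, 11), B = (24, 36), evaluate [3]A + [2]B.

First 3A:
Repeated addition: build up to 3A.
2A: tangent at (19, 11): λ = (3·19² + 88)/(2·11) ≡ 14/22. 22⁻¹ ≡ 85 (mod 89), so λ ≡ 14·85 ≡ 33.
  x = λ² - 19 - 19 = 1089 - 38 ≡ 72; y = λ·(19 - 72) - 11 ≡ 20. → (72, 20)
3A: (72, 20) + (19, 11). λ = (11 - 20)/(19 - 72) ≡ 80/36 mod 89. 36⁻¹ ≡ 47 (mod 89) since 36·47 = 1692 ≡ 1, so λ ≡ 22.
  x = λ² - 72 - 19 = 484 - 91 ≡ 37; y = λ·(72 - 37) - 20 ≡ 38. → (37, 38)
3A = (37, 38).
Next 2B:
Repeated addition: build up to 2B.
2B: tangent at (24, 36): λ = (3·24² + 88)/(2·36) ≡ 36/72. 72⁻¹ ≡ 68 (mod 89) since 72·68 = 4896 ≡ 1, so λ ≡ 36·68 ≡ 45.
  x = λ² - 24 - 24 = 2025 - 48 ≡ 19; y = λ·(24 - 19) - 36 ≡ 11. → (19, 11)
2B = (19, 11).
Finally 3A + 2B:
(37, 38) + (19, 11). λ = (11 - 38)/(19 - 37) ≡ 62/71 mod 89. 71⁻¹ ≡ 84 (mod 89), so λ ≡ 46.
  x = λ² - 37 - 19 = 2116 - 56 ≡ 13; y = λ·(37 - 13) - 38 ≡ 87. → (13, 87)

(13, 87)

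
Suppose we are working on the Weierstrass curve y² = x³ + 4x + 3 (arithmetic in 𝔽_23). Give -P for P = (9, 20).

-(9, 20) = (9, -20 mod 23) = (9, 3).

(9, 3)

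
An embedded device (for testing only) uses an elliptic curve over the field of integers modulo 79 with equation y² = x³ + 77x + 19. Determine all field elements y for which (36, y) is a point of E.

25, 54

x³ + 77x + 19 = 49447 ≡ 72 (mod 79).
Square roots of 72 mod 79: 25 and 54 (since 25² = 625 ≡ 72).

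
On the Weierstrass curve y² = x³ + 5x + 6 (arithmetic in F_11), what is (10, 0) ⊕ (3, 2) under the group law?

(1, 10)

(10, 0) + (3, 2). λ = (2 - 0)/(3 - 10) ≡ 2/4 mod 11. 4⁻¹ ≡ 3 (mod 11) since 4·3 = 12 ≡ 1, so λ ≡ 6.
  x = λ² - 10 - 3 = 36 - 13 ≡ 1; y = λ·(10 - 1) - 0 ≡ 10. → (1, 10)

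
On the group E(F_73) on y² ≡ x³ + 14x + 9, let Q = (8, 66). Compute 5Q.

(42, 58)

Repeated addition: build up to 5Q.
2Q: tangent at (8, 66): λ = (3·8² + 14)/(2·66) ≡ 60/59. 59⁻¹ ≡ 26 (mod 73) since 59·26 = 1534 ≡ 1, so λ ≡ 60·26 ≡ 27.
  x = λ² - 8 - 8 = 729 - 16 ≡ 56; y = λ·(8 - 56) - 66 ≡ 25. → (56, 25)
3Q: (56, 25) + (8, 66). λ = (66 - 25)/(8 - 56) ≡ 41/25 mod 73. 25⁻¹ ≡ 38 (mod 73), so λ ≡ 25.
  x = λ² - 56 - 8 = 625 - 64 ≡ 50; y = λ·(56 - 50) - 25 ≡ 52. → (50, 52)
4Q: (50, 52) + (8, 66). λ = (66 - 52)/(8 - 50) ≡ 14/31 mod 73. 31⁻¹ ≡ 33 (mod 73), so λ ≡ 24.
  x = λ² - 50 - 8 = 576 - 58 ≡ 7; y = λ·(50 - 7) - 52 ≡ 31. → (7, 31)
5Q: (7, 31) + (8, 66). λ = (66 - 31)/(8 - 7) ≡ 35/1 mod 73. 1⁻¹ ≡ 1 (mod 73), so λ ≡ 35.
  x = λ² - 7 - 8 = 1225 - 15 ≡ 42; y = λ·(7 - 42) - 31 ≡ 58. → (42, 58)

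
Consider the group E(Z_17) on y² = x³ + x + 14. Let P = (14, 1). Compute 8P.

(9, 2)

Repeated addition: build up to 8P.
2P: tangent at (14, 1): λ = (3·14² + 1)/(2·1) ≡ 11/2. 2⁻¹ ≡ 9 (mod 17), so λ ≡ 11·9 ≡ 14.
  x = λ² - 14 - 14 = 196 - 28 ≡ 15; y = λ·(14 - 15) - 1 ≡ 2. → (15, 2)
3P: (15, 2) + (14, 1). λ = (1 - 2)/(14 - 15) ≡ 16/16 mod 17. 16⁻¹ ≡ 16 (mod 17) since 16·16 = 256 ≡ 1, so λ ≡ 1.
  x = λ² - 15 - 14 = 1 - 29 ≡ 6; y = λ·(15 - 6) - 2 ≡ 7. → (6, 7)
4P: (6, 7) + (14, 1). λ = (1 - 7)/(14 - 6) ≡ 11/8 mod 17. 8⁻¹ ≡ 15 (mod 17), so λ ≡ 12.
  x = λ² - 6 - 14 = 144 - 20 ≡ 5; y = λ·(6 - 5) - 7 ≡ 5. → (5, 5)
5P: (5, 5) + (14, 1). λ = (1 - 5)/(14 - 5) ≡ 13/9 mod 17. 9⁻¹ ≡ 2 (mod 17) since 9·2 = 18 ≡ 1, so λ ≡ 9.
  x = λ² - 5 - 14 = 81 - 19 ≡ 11; y = λ·(5 - 11) - 5 ≡ 9. → (11, 9)
6P: (11, 9) + (14, 1). λ = (1 - 9)/(14 - 11) ≡ 9/3 mod 17. 3⁻¹ ≡ 6 (mod 17), so λ ≡ 3.
  x = λ² - 11 - 14 = 9 - 25 ≡ 1; y = λ·(11 - 1) - 9 ≡ 4. → (1, 4)
7P: (1, 4) + (14, 1). λ = (1 - 4)/(14 - 1) ≡ 14/13 mod 17. 13⁻¹ ≡ 4 (mod 17), so λ ≡ 5.
  x = λ² - 1 - 14 = 25 - 15 ≡ 10; y = λ·(1 - 10) - 4 ≡ 2. → (10, 2)
8P: (10, 2) + (14, 1). λ = (1 - 2)/(14 - 10) ≡ 16/4 mod 17. 4⁻¹ ≡ 13 (mod 17), so λ ≡ 4.
  x = λ² - 10 - 14 = 16 - 24 ≡ 9; y = λ·(10 - 9) - 2 ≡ 2. → (9, 2)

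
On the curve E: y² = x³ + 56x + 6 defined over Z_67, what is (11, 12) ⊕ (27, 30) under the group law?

(2, 40)

(11, 12) + (27, 30). λ = (30 - 12)/(27 - 11) ≡ 18/16 mod 67. 16⁻¹ ≡ 21 (mod 67), so λ ≡ 43.
  x = λ² - 11 - 27 = 1849 - 38 ≡ 2; y = λ·(11 - 2) - 12 ≡ 40. → (2, 40)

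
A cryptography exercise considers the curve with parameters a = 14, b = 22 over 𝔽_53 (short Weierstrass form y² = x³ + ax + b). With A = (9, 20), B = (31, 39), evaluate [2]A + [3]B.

(31, 14)

First 2A:
Repeated addition: build up to 2A.
2A: tangent at (9, 20): λ = (3·9² + 14)/(2·20) ≡ 45/40. 40⁻¹ ≡ 4 (mod 53), so λ ≡ 45·4 ≡ 21.
  x = λ² - 9 - 9 = 441 - 18 ≡ 52; y = λ·(9 - 52) - 20 ≡ 31. → (52, 31)
2A = (52, 31).
Next 3B:
Repeated addition: build up to 3B.
2B: tangent at (31, 39): λ = (3·31² + 14)/(2·39) ≡ 35/25. 25⁻¹ ≡ 17 (mod 53) since 25·17 = 425 ≡ 1, so λ ≡ 35·17 ≡ 12.
  x = λ² - 31 - 31 = 144 - 62 ≡ 29; y = λ·(31 - 29) - 39 ≡ 38. → (29, 38)
3B: (29, 38) + (31, 39). λ = (39 - 38)/(31 - 29) ≡ 1/2 mod 53. 2⁻¹ ≡ 27 (mod 53), so λ ≡ 27.
  x = λ² - 29 - 31 = 729 - 60 ≡ 33; y = λ·(29 - 33) - 38 ≡ 13. → (33, 13)
3B = (33, 13).
Finally 2A + 3B:
(52, 31) + (33, 13). λ = (13 - 31)/(33 - 52) ≡ 35/34 mod 53. 34⁻¹ ≡ 39 (mod 53), so λ ≡ 40.
  x = λ² - 52 - 33 = 1600 - 85 ≡ 31; y = λ·(52 - 31) - 31 ≡ 14. → (31, 14)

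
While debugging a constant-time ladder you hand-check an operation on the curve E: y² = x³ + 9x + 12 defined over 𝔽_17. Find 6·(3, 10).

(16, 11)

Write P = (3, 10).
Double-and-add on 6 = (110)₂. Start with P = (3, 10) for the leading 1-bit.
double: tangent at (3, 10): λ = (3·3² + 9)/(2·10) ≡ 2/3. 3⁻¹ ≡ 6 (mod 17), so λ ≡ 2·6 ≡ 12.
  x = λ² - 3 - 3 = 144 - 6 ≡ 2; y = λ·(3 - 2) - 10 ≡ 2. → (2, 2)
add P: (2, 2) + (3, 10). λ = (10 - 2)/(3 - 2) ≡ 8/1 mod 17. 1⁻¹ ≡ 1 (mod 17) since 1·1 = 1 ≡ 1, so λ ≡ 8.
  x = λ² - 2 - 3 = 64 - 5 ≡ 8; y = λ·(2 - 8) - 2 ≡ 1. → (8, 1)
double: tangent at (8, 1): λ = (3·8² + 9)/(2·1) ≡ 14/2. 2⁻¹ ≡ 9 (mod 17), so λ ≡ 14·9 ≡ 7.
  x = λ² - 8 - 8 = 49 - 16 ≡ 16; y = λ·(8 - 16) - 1 ≡ 11. → (16, 11)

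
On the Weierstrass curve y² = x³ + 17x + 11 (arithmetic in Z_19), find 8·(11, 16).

(6, 14)

Write P = (11, 16).
Double-and-add on 8 = (1000)₂. Start with P = (11, 16) for the leading 1-bit.
double: tangent at (11, 16): λ = (3·11² + 17)/(2·16) ≡ 0/13. 13⁻¹ ≡ 3 (mod 19) since 13·3 = 39 ≡ 1, so λ ≡ 0·3 ≡ 0.
  x = λ² - 11 - 11 = 0 - 22 ≡ 16; y = λ·(11 - 16) - 16 ≡ 3. → (16, 3)
double: tangent at (16, 3): λ = (3·16² + 17)/(2·3) ≡ 6/6. 6⁻¹ ≡ 16 (mod 19) since 6·16 = 96 ≡ 1, so λ ≡ 6·16 ≡ 1.
  x = λ² - 16 - 16 = 1 - 32 ≡ 7; y = λ·(16 - 7) - 3 ≡ 6. → (7, 6)
double: tangent at (7, 6): λ = (3·7² + 17)/(2·6) ≡ 12/12. 12⁻¹ ≡ 8 (mod 19) since 12·8 = 96 ≡ 1, so λ ≡ 12·8 ≡ 1.
  x = λ² - 7 - 7 = 1 - 14 ≡ 6; y = λ·(7 - 6) - 6 ≡ 14. → (6, 14)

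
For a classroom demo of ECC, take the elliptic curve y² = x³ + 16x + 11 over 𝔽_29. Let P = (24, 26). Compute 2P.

tangent at (24, 26): λ = (3·24² + 16)/(2·26) ≡ 4/23. 23⁻¹ ≡ 24 (mod 29), so λ ≡ 4·24 ≡ 9.
  x = λ² - 24 - 24 = 81 - 48 ≡ 4; y = λ·(24 - 4) - 26 ≡ 9. → (4, 9)

(4, 9)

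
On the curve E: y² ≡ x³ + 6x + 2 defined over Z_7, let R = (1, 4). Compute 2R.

(2, 1)

tangent at (1, 4): λ = (3·1² + 6)/(2·4) ≡ 2/1. 1⁻¹ ≡ 1 (mod 7), so λ ≡ 2·1 ≡ 2.
  x = λ² - 1 - 1 = 4 - 2 ≡ 2; y = λ·(1 - 2) - 4 ≡ 1. → (2, 1)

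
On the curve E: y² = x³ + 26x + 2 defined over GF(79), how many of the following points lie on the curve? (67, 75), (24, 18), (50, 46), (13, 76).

(67, 75): 75² ≡ 16, rhs ≡ 16 → on.
(24, 18): 18² ≡ 8, rhs ≡ 72 → off.
(50, 46): 46² ≡ 62, rhs ≡ 60 → off.
(13, 76): 76² ≡ 9, rhs ≡ 9 → on.

2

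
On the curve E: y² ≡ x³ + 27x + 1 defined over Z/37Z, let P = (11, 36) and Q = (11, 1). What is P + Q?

The two points share x = 11 and their y-coordinates satisfy 36 + 1 ≡ 0 (mod 37), so they are inverses. Their sum is ∞.

O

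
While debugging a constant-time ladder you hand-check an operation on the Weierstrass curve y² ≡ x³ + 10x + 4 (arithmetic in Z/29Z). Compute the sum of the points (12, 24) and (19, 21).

(26, 11)

(12, 24) + (19, 21). λ = (21 - 24)/(19 - 12) ≡ 26/7 mod 29. 7⁻¹ ≡ 25 (mod 29), so λ ≡ 12.
  x = λ² - 12 - 19 = 144 - 31 ≡ 26; y = λ·(12 - 26) - 24 ≡ 11. → (26, 11)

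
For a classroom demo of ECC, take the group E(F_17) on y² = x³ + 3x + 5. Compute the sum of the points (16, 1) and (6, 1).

(16, 1) + (6, 1). λ = (1 - 1)/(6 - 16) ≡ 0/7 mod 17. 7⁻¹ ≡ 5 (mod 17), so λ ≡ 0.
  x = λ² - 16 - 6 = 0 - 22 ≡ 12; y = λ·(16 - 12) - 1 ≡ 16. → (12, 16)

(12, 16)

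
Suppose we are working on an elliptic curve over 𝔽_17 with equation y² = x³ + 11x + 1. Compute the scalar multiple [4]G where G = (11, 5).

Repeated addition: build up to 4G.
2G: tangent at (11, 5): λ = (3·11² + 11)/(2·5) ≡ 0/10. 10⁻¹ ≡ 12 (mod 17), so λ ≡ 0·12 ≡ 0.
  x = λ² - 11 - 11 = 0 - 22 ≡ 12; y = λ·(11 - 12) - 5 ≡ 12. → (12, 12)
3G: (12, 12) + (11, 5). λ = (5 - 12)/(11 - 12) ≡ 10/16 mod 17. 16⁻¹ ≡ 16 (mod 17), so λ ≡ 7.
  x = λ² - 12 - 11 = 49 - 23 ≡ 9; y = λ·(12 - 9) - 12 ≡ 9. → (9, 9)
4G: (9, 9) + (11, 5). λ = (5 - 9)/(11 - 9) ≡ 13/2 mod 17. 2⁻¹ ≡ 9 (mod 17), so λ ≡ 15.
  x = λ² - 9 - 11 = 225 - 20 ≡ 1; y = λ·(9 - 1) - 9 ≡ 9. → (1, 9)

(1, 9)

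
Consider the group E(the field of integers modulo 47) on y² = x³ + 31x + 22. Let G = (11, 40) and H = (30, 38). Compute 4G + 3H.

(34, 17)

First 4G:
Double-and-add on 4 = (100)₂. Start with G = (11, 40) for the leading 1-bit.
double: tangent at (11, 40): λ = (3·11² + 31)/(2·40) ≡ 18/33. 33⁻¹ ≡ 10 (mod 47) since 33·10 = 330 ≡ 1, so λ ≡ 18·10 ≡ 39.
  x = λ² - 11 - 11 = 1521 - 22 ≡ 42; y = λ·(11 - 42) - 40 ≡ 20. → (42, 20)
double: tangent at (42, 20): λ = (3·42² + 31)/(2·20) ≡ 12/40. 40⁻¹ ≡ 20 (mod 47) since 40·20 = 800 ≡ 1, so λ ≡ 12·20 ≡ 5.
  x = λ² - 42 - 42 = 25 - 84 ≡ 35; y = λ·(42 - 35) - 20 ≡ 15. → (35, 15)
4G = (35, 15).
Next 3H:
Repeated addition: build up to 3H.
2H: tangent at (30, 38): λ = (3·30² + 31)/(2·38) ≡ 5/29. 29⁻¹ ≡ 13 (mod 47), so λ ≡ 5·13 ≡ 18.
  x = λ² - 30 - 30 = 324 - 60 ≡ 29; y = λ·(30 - 29) - 38 ≡ 27. → (29, 27)
3H: (29, 27) + (30, 38). λ = (38 - 27)/(30 - 29) ≡ 11/1 mod 47. 1⁻¹ ≡ 1 (mod 47) since 1·1 = 1 ≡ 1, so λ ≡ 11.
  x = λ² - 29 - 30 = 121 - 59 ≡ 15; y = λ·(29 - 15) - 27 ≡ 33. → (15, 33)
3H = (15, 33).
Finally 4G + 3H:
(35, 15) + (15, 33). λ = (33 - 15)/(15 - 35) ≡ 18/27 mod 47. 27⁻¹ ≡ 7 (mod 47), so λ ≡ 32.
  x = λ² - 35 - 15 = 1024 - 50 ≡ 34; y = λ·(35 - 34) - 15 ≡ 17. → (34, 17)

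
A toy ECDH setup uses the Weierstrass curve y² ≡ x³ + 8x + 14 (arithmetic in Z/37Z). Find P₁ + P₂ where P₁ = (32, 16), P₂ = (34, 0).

(32, 16) + (34, 0). λ = (0 - 16)/(34 - 32) ≡ 21/2 mod 37. 2⁻¹ ≡ 19 (mod 37), so λ ≡ 29.
  x = λ² - 32 - 34 = 841 - 66 ≡ 35; y = λ·(32 - 35) - 16 ≡ 8. → (35, 8)

(35, 8)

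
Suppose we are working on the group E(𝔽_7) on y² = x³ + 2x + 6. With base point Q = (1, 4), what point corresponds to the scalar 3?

(5, 6)

Repeated addition: build up to 3Q.
2Q: tangent at (1, 4): λ = (3·1² + 2)/(2·4) ≡ 5/1. 1⁻¹ ≡ 1 (mod 7) since 1·1 = 1 ≡ 1, so λ ≡ 5·1 ≡ 5.
  x = λ² - 1 - 1 = 25 - 2 ≡ 2; y = λ·(1 - 2) - 4 ≡ 5. → (2, 5)
3Q: (2, 5) + (1, 4). λ = (4 - 5)/(1 - 2) ≡ 6/6 mod 7. 6⁻¹ ≡ 6 (mod 7) since 6·6 = 36 ≡ 1, so λ ≡ 1.
  x = λ² - 2 - 1 = 1 - 3 ≡ 5; y = λ·(2 - 5) - 5 ≡ 6. → (5, 6)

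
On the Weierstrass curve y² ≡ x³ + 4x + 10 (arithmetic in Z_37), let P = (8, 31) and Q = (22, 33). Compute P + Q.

(8, 31) + (22, 33). λ = (33 - 31)/(22 - 8) ≡ 2/14 mod 37. 14⁻¹ ≡ 8 (mod 37), so λ ≡ 16.
  x = λ² - 8 - 22 = 256 - 30 ≡ 4; y = λ·(8 - 4) - 31 ≡ 33. → (4, 33)

(4, 33)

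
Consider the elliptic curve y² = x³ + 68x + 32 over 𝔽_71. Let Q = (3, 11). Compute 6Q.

(24, 62)

Repeated addition: build up to 6Q.
2Q: tangent at (3, 11): λ = (3·3² + 68)/(2·11) ≡ 24/22. 22⁻¹ ≡ 42 (mod 71), so λ ≡ 24·42 ≡ 14.
  x = λ² - 3 - 3 = 196 - 6 ≡ 48; y = λ·(3 - 48) - 11 ≡ 69. → (48, 69)
3Q: (48, 69) + (3, 11). λ = (11 - 69)/(3 - 48) ≡ 13/26 mod 71. 26⁻¹ ≡ 41 (mod 71), so λ ≡ 36.
  x = λ² - 48 - 3 = 1296 - 51 ≡ 38; y = λ·(48 - 38) - 69 ≡ 7. → (38, 7)
4Q: (38, 7) + (3, 11). λ = (11 - 7)/(3 - 38) ≡ 4/36 mod 71. 36⁻¹ ≡ 2 (mod 71), so λ ≡ 8.
  x = λ² - 38 - 3 = 64 - 41 ≡ 23; y = λ·(38 - 23) - 7 ≡ 42. → (23, 42)
5Q: (23, 42) + (3, 11). λ = (11 - 42)/(3 - 23) ≡ 40/51 mod 71. 51⁻¹ ≡ 39 (mod 71) since 51·39 = 1989 ≡ 1, so λ ≡ 69.
  x = λ² - 23 - 3 = 4761 - 26 ≡ 49; y = λ·(23 - 49) - 42 ≡ 10. → (49, 10)
6Q: (49, 10) + (3, 11). λ = (11 - 10)/(3 - 49) ≡ 1/25 mod 71. 25⁻¹ ≡ 54 (mod 71), so λ ≡ 54.
  x = λ² - 49 - 3 = 2916 - 52 ≡ 24; y = λ·(49 - 24) - 10 ≡ 62. → (24, 62)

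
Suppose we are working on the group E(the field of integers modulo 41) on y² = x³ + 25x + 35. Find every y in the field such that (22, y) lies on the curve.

x³ + 25x + 35 = 11233 ≡ 40 (mod 41).
Square roots of 40 mod 41: 9 and 32 (since 9² = 81 ≡ 40).

9, 32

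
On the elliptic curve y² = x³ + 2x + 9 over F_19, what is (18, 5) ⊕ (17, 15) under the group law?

(18, 5) + (17, 15). λ = (15 - 5)/(17 - 18) ≡ 10/18 mod 19. 18⁻¹ ≡ 18 (mod 19), so λ ≡ 9.
  x = λ² - 18 - 17 = 81 - 35 ≡ 8; y = λ·(18 - 8) - 5 ≡ 9. → (8, 9)

(8, 9)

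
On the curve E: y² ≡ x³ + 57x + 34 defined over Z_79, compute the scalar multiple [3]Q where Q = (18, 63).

(42, 26)

Repeated addition: build up to 3Q.
2Q: tangent at (18, 63): λ = (3·18² + 57)/(2·63) ≡ 2/47. 47⁻¹ ≡ 37 (mod 79) since 47·37 = 1739 ≡ 1, so λ ≡ 2·37 ≡ 74.
  x = λ² - 18 - 18 = 5476 - 36 ≡ 68; y = λ·(18 - 68) - 63 ≡ 29. → (68, 29)
3Q: (68, 29) + (18, 63). λ = (63 - 29)/(18 - 68) ≡ 34/29 mod 79. 29⁻¹ ≡ 30 (mod 79) since 29·30 = 870 ≡ 1, so λ ≡ 72.
  x = λ² - 68 - 18 = 5184 - 86 ≡ 42; y = λ·(68 - 42) - 29 ≡ 26. → (42, 26)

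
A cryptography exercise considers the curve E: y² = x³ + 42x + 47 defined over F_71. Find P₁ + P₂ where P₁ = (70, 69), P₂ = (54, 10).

(70, 69) + (54, 10). λ = (10 - 69)/(54 - 70) ≡ 12/55 mod 71. 55⁻¹ ≡ 31 (mod 71), so λ ≡ 17.
  x = λ² - 70 - 54 = 289 - 124 ≡ 23; y = λ·(70 - 23) - 69 ≡ 20. → (23, 20)

(23, 20)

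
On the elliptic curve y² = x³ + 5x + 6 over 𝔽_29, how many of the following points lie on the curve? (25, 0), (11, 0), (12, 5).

(25, 0): 0² ≡ 0, rhs ≡ 9 → off.
(11, 0): 0² ≡ 0, rhs ≡ 0 → on.
(12, 5): 5² ≡ 25, rhs ≡ 25 → on.

2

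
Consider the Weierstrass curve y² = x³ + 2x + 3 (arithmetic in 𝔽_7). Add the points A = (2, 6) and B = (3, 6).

(2, 1)

(2, 6) + (3, 6). λ = (6 - 6)/(3 - 2) ≡ 0/1 mod 7. 1⁻¹ ≡ 1 (mod 7), so λ ≡ 0.
  x = λ² - 2 - 3 = 0 - 5 ≡ 2; y = λ·(2 - 2) - 6 ≡ 1. → (2, 1)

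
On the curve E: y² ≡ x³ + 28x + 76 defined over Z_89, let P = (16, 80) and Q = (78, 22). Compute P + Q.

(62, 75)

(16, 80) + (78, 22). λ = (22 - 80)/(78 - 16) ≡ 31/62 mod 89. 62⁻¹ ≡ 56 (mod 89) since 62·56 = 3472 ≡ 1, so λ ≡ 45.
  x = λ² - 16 - 78 = 2025 - 94 ≡ 62; y = λ·(16 - 62) - 80 ≡ 75. → (62, 75)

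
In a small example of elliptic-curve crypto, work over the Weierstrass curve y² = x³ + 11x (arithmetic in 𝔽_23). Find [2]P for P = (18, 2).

(18, 21)

tangent at (18, 2): λ = (3·18² + 11)/(2·2) ≡ 17/4. 4⁻¹ ≡ 6 (mod 23) since 4·6 = 24 ≡ 1, so λ ≡ 17·6 ≡ 10.
  x = λ² - 18 - 18 = 100 - 36 ≡ 18; y = λ·(18 - 18) - 2 ≡ 21. → (18, 21)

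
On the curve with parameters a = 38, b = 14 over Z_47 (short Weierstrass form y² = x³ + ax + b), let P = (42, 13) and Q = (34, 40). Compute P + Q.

(36, 2)

(42, 13) + (34, 40). λ = (40 - 13)/(34 - 42) ≡ 27/39 mod 47. 39⁻¹ ≡ 41 (mod 47), so λ ≡ 26.
  x = λ² - 42 - 34 = 676 - 76 ≡ 36; y = λ·(42 - 36) - 13 ≡ 2. → (36, 2)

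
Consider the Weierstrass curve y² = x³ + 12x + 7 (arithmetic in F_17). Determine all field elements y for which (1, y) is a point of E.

x³ + 12x + 7 = 20 ≡ 3 (mod 17).
3 is a non-residue mod 17; no y exists.

none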